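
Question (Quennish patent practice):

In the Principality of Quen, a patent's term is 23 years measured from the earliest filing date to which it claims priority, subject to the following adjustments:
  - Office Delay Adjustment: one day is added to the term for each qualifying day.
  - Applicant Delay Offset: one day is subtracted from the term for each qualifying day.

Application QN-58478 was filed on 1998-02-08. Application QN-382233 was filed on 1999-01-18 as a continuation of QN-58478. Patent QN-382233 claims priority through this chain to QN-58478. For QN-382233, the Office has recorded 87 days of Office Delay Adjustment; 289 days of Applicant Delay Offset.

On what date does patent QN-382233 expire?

July 21, 2020

Earliest priority filing: 8 February 1998.
Base term: 8 February 1998 + 23 years → 8 February 2021.
Office Delay Adjustment: +87 days → 6 May 2021.
Applicant Delay Offset: −289 days → 21 July 2020.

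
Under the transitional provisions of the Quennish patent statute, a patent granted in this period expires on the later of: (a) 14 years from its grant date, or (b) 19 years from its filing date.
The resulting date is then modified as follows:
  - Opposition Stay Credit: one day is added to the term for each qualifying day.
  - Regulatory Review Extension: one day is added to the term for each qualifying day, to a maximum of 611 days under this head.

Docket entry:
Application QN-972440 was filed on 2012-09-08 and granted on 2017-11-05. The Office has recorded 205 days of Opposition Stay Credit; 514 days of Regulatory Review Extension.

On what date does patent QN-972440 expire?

October 24, 2033

(a) grant + 14 years → 5 November 2031.
(b) filing + 19 years → 8 September 2031.
Later of the two: 5 November 2031.
Opposition Stay Credit: +205 days → 28 May 2032.
Regulatory Review Extension: 514 days (within the 611-day cap) → +514 days → 24 October 2033.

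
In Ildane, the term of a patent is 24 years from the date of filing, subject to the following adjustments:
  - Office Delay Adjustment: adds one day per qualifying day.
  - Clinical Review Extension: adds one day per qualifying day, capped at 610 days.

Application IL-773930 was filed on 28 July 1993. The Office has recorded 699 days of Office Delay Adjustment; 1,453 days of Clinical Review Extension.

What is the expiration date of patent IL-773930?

2021-02-26

Base term: filing date + 24 years → 28 July 2017.
Office Delay Adjustment: +699 days → 27 June 2019.
Clinical Review Extension: 1453 days claimed exceeds the 610-day cap, so +610 days → 26 February 2021.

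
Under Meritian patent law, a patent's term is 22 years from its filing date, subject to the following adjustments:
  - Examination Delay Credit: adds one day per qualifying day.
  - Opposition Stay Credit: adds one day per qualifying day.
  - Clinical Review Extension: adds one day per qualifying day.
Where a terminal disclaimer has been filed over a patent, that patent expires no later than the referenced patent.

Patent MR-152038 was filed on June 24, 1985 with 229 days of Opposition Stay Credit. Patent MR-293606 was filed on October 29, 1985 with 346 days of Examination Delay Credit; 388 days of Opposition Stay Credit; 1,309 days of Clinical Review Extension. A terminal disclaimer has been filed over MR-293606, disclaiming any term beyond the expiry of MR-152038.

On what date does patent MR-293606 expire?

2008-02-08

Natural term of MR-293606:
  Base: filing + 22 years → 29 October 2007.
  Examination Delay Credit: +346 days → 9 October 2008.
  Opposition Stay Credit: +388 days → 1 November 2009.
  Clinical Review Extension: +1309 days → 2 June 2013.
Expiry of referenced patent MR-152038:
  Base: filing + 22 years → 24 June 2007.
  Opposition Stay Credit: +229 days → 8 February 2008.
Terminal disclaimer: MR-293606 expires on the earlier of 2 June 2013 and 8 February 2008.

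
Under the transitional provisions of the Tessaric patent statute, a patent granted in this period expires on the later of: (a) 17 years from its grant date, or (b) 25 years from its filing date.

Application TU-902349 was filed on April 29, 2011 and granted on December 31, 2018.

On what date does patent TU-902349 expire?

(a) grant + 17 years → 31 December 2035.
(b) filing + 25 years → 29 April 2036.
Later of the two: 29 April 2036.

April 29, 2036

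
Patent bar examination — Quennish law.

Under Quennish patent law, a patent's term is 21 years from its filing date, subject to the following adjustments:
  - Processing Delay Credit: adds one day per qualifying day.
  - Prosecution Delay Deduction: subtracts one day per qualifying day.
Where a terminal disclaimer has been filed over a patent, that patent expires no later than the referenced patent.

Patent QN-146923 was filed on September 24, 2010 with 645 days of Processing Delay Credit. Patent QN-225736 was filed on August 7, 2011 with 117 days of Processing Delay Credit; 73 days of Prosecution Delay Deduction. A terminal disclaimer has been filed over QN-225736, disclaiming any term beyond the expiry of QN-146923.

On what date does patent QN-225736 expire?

Natural term of QN-225736:
  Base: filing + 21 years → 7 August 2032.
  Processing Delay Credit: +117 days → 2 December 2032.
  Prosecution Delay Deduction: −73 days → 20 September 2032.
Expiry of referenced patent QN-146923:
  Base: filing + 21 years → 24 September 2031.
  Processing Delay Credit: +645 days → 30 June 2033.
Terminal disclaimer: QN-225736 expires on the earlier of 20 September 2032 and 30 June 2033.

September 20, 2032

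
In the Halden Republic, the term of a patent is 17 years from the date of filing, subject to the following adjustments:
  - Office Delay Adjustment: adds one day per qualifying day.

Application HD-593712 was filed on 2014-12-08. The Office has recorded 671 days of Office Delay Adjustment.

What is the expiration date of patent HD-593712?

Base term: filing date + 17 years → 8 December 2031.
Office Delay Adjustment: +671 days → 9 October 2033.

2033-10-09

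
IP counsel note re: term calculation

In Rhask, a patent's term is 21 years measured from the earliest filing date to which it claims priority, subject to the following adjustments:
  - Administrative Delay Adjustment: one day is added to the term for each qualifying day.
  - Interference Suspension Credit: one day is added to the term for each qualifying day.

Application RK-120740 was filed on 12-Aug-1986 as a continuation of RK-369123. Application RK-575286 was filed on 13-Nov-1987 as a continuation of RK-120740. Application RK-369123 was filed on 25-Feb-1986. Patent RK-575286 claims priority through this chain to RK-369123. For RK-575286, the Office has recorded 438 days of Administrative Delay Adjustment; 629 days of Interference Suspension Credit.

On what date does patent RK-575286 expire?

2010-01-27

Earliest priority filing: 25 February 1986.
Base term: 25 February 1986 + 21 years → 25 February 2007.
Administrative Delay Adjustment: +438 days → 8 May 2008.
Interference Suspension Credit: +629 days → 27 January 2010.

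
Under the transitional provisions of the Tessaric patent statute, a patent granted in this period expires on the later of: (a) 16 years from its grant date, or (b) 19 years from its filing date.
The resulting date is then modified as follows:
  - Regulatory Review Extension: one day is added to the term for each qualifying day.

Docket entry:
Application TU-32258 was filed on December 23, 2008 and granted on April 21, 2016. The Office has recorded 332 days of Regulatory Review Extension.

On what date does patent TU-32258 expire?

(a) grant + 16 years → 21 April 2032.
(b) filing + 19 years → 23 December 2027.
Later of the two: 21 April 2032.
Regulatory Review Extension: +332 days → 19 March 2033.

2033-03-19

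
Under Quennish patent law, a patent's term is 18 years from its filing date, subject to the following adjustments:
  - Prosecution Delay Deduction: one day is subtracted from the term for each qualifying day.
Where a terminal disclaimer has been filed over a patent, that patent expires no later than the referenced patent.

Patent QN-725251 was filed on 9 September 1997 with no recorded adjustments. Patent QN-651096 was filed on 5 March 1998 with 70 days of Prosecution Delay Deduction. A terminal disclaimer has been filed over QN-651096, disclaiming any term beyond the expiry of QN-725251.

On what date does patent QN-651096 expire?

2015-09-09

Natural term of QN-651096:
  Base: filing + 18 years → 5 March 2016.
  Prosecution Delay Deduction: −70 days → 26 December 2015.
Expiry of referenced patent QN-725251:
  Base: filing + 18 years → 9 September 2015.
Terminal disclaimer: QN-651096 expires on the earlier of 26 December 2015 and 9 September 2015.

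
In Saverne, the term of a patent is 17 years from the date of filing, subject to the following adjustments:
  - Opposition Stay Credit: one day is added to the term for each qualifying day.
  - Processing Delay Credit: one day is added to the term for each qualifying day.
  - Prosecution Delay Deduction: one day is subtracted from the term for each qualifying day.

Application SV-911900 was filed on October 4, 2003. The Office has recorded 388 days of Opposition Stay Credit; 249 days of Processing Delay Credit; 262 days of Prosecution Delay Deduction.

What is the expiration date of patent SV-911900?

October 14, 2021

Base term: filing date + 17 years → 4 October 2020.
Opposition Stay Credit: +388 days → 27 October 2021.
Processing Delay Credit: +249 days → 3 July 2022.
Prosecution Delay Deduction: −262 days → 14 October 2021.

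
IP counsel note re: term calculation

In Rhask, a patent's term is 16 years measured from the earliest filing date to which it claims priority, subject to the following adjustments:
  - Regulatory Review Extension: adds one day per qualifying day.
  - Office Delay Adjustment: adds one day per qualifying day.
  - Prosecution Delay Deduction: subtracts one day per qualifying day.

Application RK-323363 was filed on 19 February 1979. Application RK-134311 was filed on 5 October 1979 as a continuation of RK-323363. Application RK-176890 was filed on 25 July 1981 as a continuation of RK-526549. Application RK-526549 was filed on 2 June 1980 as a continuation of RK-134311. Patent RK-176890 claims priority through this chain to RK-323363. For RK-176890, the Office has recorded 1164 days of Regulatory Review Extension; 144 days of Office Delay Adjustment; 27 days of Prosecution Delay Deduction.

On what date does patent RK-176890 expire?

1998-08-23

Earliest priority filing: 19 February 1979.
Base term: 19 February 1979 + 16 years → 19 February 1995.
Regulatory Review Extension: +1164 days → 28 April 1998.
Office Delay Adjustment: +144 days → 19 September 1998.
Prosecution Delay Deduction: −27 days → 23 August 1998.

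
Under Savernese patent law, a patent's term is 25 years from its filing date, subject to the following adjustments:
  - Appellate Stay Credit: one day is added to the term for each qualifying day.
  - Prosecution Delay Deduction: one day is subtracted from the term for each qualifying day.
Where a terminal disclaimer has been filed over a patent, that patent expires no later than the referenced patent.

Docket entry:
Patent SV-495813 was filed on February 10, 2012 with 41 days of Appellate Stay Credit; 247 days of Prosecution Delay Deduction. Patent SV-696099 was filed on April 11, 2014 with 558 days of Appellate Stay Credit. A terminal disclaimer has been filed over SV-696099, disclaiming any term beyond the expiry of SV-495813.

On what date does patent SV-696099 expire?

Natural term of SV-696099:
  Base: filing + 25 years → 11 April 2039.
  Appellate Stay Credit: +558 days → 20 October 2040.
Expiry of referenced patent SV-495813:
  Base: filing + 25 years → 10 February 2037.
  Appellate Stay Credit: +41 days → 23 March 2037.
  Prosecution Delay Deduction: −247 days → 19 July 2036.
Terminal disclaimer: SV-696099 expires on the earlier of 20 October 2040 and 19 July 2036.

July 19, 2036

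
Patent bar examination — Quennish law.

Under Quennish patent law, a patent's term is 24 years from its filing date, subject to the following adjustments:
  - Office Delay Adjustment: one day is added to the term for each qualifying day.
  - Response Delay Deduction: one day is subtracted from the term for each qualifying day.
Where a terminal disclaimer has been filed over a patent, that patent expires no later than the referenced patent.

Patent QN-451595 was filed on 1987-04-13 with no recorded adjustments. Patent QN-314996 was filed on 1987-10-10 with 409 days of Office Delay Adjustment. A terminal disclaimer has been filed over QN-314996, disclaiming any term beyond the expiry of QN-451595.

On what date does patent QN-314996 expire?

April 13, 2011

Natural term of QN-314996:
  Base: filing + 24 years → 10 October 2011.
  Office Delay Adjustment: +409 days → 22 November 2012.
Expiry of referenced patent QN-451595:
  Base: filing + 24 years → 13 April 2011.
Terminal disclaimer: QN-314996 expires on the earlier of 22 November 2012 and 13 April 2011.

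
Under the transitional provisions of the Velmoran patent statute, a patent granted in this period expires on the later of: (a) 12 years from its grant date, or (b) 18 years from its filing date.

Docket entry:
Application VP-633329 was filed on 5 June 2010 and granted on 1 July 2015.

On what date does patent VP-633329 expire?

(a) grant + 12 years → 1 July 2027.
(b) filing + 18 years → 5 June 2028.
Later of the two: 5 June 2028.

2028-06-05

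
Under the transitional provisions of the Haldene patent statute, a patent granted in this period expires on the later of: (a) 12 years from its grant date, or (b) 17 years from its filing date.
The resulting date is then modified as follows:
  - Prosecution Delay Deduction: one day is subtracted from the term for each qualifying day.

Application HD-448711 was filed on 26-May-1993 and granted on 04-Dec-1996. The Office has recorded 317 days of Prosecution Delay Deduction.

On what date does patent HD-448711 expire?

(a) grant + 12 years → 4 December 2008.
(b) filing + 17 years → 26 May 2010.
Later of the two: 26 May 2010.
Prosecution Delay Deduction: −317 days → 13 July 2009.

2009-07-13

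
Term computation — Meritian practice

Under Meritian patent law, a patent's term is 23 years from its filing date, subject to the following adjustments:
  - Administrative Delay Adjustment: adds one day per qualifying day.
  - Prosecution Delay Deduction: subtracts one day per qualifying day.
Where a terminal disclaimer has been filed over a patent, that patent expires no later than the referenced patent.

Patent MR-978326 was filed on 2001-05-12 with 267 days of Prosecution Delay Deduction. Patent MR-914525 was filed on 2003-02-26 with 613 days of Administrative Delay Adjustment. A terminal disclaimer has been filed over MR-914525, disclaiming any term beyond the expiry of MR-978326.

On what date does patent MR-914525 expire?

Natural term of MR-914525:
  Base: filing + 23 years → 26 February 2026.
  Administrative Delay Adjustment: +613 days → 1 November 2027.
Expiry of referenced patent MR-978326:
  Base: filing + 23 years → 12 May 2024.
  Prosecution Delay Deduction: −267 days → 19 August 2023.
Terminal disclaimer: MR-914525 expires on the earlier of 1 November 2027 and 19 August 2023.

August 19, 2023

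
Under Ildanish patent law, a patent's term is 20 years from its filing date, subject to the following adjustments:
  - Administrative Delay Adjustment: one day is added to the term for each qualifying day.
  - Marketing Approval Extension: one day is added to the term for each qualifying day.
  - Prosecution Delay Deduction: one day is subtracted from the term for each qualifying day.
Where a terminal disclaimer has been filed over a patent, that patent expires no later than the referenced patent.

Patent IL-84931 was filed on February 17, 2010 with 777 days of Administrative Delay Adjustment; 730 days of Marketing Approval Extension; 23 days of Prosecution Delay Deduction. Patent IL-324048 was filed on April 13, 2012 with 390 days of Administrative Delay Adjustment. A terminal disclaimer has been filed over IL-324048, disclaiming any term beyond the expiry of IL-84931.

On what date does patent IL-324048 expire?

Natural term of IL-324048:
  Base: filing + 20 years → 13 April 2032.
  Administrative Delay Adjustment: +390 days → 8 May 2033.
Expiry of referenced patent IL-84931:
  Base: filing + 20 years → 17 February 2030.
  Administrative Delay Adjustment: +777 days → 4 April 2032.
  Marketing Approval Extension: +730 days → 4 April 2034.
  Prosecution Delay Deduction: −23 days → 12 March 2034.
Terminal disclaimer: IL-324048 expires on the earlier of 8 May 2033 and 12 March 2034.

May 8, 2033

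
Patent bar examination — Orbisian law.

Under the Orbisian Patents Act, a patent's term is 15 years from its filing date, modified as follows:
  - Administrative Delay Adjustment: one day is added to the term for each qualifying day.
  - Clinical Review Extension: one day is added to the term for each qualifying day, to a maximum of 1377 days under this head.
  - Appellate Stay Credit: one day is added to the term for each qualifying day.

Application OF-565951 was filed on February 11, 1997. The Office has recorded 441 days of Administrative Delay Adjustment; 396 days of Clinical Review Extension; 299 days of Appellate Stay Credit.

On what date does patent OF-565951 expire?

Base term: filing date + 15 years → 11 February 2012.
Administrative Delay Adjustment: +441 days → 27 April 2013.
Clinical Review Extension: 396 days (within the 1377-day cap) → +396 days → 28 May 2014.
Appellate Stay Credit: +299 days → 23 March 2015.

2015-03-23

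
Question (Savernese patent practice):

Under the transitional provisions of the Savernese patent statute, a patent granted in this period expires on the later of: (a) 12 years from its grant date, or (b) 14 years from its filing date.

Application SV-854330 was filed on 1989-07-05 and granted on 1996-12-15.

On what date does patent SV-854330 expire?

(a) grant + 12 years → 15 December 2008.
(b) filing + 14 years → 5 July 2003.
Later of the two: 15 December 2008.

2008-12-15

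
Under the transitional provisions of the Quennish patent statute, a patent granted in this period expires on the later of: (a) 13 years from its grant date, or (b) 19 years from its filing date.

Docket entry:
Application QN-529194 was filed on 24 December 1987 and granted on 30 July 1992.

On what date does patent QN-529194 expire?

(a) grant + 13 years → 30 July 2005.
(b) filing + 19 years → 24 December 2006.
Later of the two: 24 December 2006.

December 24, 2006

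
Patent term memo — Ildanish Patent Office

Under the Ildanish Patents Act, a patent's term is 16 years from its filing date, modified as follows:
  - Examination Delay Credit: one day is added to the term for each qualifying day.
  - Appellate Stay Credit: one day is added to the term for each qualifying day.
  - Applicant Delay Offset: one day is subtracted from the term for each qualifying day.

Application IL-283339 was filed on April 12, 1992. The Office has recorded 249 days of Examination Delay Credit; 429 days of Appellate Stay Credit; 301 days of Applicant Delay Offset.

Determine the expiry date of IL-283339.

2009-04-24

Base term: filing date + 16 years → 12 April 2008.
Examination Delay Credit: +249 days → 17 December 2008.
Appellate Stay Credit: +429 days → 19 February 2010.
Applicant Delay Offset: −301 days → 24 April 2009.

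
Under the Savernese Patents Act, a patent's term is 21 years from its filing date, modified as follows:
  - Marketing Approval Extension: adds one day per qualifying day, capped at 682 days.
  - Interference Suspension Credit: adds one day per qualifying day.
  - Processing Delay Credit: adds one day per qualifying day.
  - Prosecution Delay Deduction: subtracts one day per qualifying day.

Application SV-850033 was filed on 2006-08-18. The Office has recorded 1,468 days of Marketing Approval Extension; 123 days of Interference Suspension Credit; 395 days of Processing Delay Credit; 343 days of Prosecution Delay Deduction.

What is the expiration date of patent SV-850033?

Base term: filing date + 21 years → 18 August 2027.
Marketing Approval Extension: 1468 days claimed exceeds the 682-day cap, so +682 days → 30 June 2029.
Interference Suspension Credit: +123 days → 31 October 2029.
Processing Delay Credit: +395 days → 30 November 2030.
Prosecution Delay Deduction: −343 days → 22 December 2029.

December 22, 2029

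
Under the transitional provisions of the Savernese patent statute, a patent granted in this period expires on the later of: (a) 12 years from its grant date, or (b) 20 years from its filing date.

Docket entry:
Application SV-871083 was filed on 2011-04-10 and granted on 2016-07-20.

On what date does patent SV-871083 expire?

(a) grant + 12 years → 20 July 2028.
(b) filing + 20 years → 10 April 2031.
Later of the two: 10 April 2031.

2031-04-10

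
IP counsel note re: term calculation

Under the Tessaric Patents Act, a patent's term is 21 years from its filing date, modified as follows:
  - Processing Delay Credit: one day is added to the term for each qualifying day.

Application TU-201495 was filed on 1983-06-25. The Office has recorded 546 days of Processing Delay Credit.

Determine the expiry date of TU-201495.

December 23, 2005

Base term: filing date + 21 years → 25 June 2004.
Processing Delay Credit: +546 days → 23 December 2005.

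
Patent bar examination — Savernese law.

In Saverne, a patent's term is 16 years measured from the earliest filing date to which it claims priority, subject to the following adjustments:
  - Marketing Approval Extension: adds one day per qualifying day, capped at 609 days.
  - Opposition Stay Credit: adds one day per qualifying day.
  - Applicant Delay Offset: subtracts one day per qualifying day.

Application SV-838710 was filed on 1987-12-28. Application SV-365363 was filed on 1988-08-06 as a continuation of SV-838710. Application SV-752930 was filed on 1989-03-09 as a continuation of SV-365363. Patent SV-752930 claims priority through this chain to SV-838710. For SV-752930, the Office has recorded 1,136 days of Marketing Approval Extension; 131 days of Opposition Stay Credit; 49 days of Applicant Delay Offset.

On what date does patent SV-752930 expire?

Earliest priority filing: 28 December 1987.
Base term: 28 December 1987 + 16 years → 28 December 2003.
Marketing Approval Extension: 1136 days claimed exceeds the 609-day cap, so +609 days → 28 August 2005.
Opposition Stay Credit: +131 days → 6 January 2006.
Applicant Delay Offset: −49 days → 18 November 2005.

2005-11-18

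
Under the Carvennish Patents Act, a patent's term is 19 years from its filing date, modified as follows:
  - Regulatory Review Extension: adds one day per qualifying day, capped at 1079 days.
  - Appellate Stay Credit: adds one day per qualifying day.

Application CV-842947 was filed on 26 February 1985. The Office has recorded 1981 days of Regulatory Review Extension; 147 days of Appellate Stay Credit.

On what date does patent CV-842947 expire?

July 6, 2007

Base term: filing date + 19 years → 26 February 2004.
Regulatory Review Extension: 1981 days claimed exceeds the 1079-day cap, so +1079 days → 9 February 2007.
Appellate Stay Credit: +147 days → 6 July 2007.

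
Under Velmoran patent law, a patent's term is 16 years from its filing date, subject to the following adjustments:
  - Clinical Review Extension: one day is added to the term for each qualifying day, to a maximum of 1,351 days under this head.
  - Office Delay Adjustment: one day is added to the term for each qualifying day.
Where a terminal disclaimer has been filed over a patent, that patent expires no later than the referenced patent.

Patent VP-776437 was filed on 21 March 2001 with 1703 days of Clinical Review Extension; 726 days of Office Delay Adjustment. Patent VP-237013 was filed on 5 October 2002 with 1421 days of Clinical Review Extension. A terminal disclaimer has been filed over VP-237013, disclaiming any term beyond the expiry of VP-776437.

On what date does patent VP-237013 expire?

Natural term of VP-237013:
  Base: filing + 16 years → 5 October 2018.
  Clinical Review Extension: 1421 days claimed exceeds the 1351-day cap, so +1351 days → 17 June 2022.
Expiry of referenced patent VP-776437:
  Base: filing + 16 years → 21 March 2017.
  Clinical Review Extension: 1703 days claimed exceeds the 1351-day cap, so +1351 days → 1 December 2020.
  Office Delay Adjustment: +726 days → 27 November 2022.
Terminal disclaimer: VP-237013 expires on the earlier of 17 June 2022 and 27 November 2022.

2022-06-17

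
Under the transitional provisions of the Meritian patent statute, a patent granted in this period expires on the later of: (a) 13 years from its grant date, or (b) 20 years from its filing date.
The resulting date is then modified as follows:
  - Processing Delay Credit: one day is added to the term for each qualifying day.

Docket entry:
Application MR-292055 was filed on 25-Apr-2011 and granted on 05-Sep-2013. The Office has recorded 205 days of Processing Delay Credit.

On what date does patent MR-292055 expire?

November 16, 2031

(a) grant + 13 years → 5 September 2026.
(b) filing + 20 years → 25 April 2031.
Later of the two: 25 April 2031.
Processing Delay Credit: +205 days → 16 November 2031.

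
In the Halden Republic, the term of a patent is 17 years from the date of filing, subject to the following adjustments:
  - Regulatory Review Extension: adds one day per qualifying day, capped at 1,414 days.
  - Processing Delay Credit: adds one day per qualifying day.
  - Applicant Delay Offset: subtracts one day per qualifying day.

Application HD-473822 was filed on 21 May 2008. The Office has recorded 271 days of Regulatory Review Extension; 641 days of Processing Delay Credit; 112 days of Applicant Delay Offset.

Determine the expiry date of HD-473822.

Base term: filing date + 17 years → 21 May 2025.
Regulatory Review Extension: 271 days (within the 1414-day cap) → +271 days → 16 February 2026.
Processing Delay Credit: +641 days → 19 November 2027.
Applicant Delay Offset: −112 days → 30 July 2027.

2027-07-30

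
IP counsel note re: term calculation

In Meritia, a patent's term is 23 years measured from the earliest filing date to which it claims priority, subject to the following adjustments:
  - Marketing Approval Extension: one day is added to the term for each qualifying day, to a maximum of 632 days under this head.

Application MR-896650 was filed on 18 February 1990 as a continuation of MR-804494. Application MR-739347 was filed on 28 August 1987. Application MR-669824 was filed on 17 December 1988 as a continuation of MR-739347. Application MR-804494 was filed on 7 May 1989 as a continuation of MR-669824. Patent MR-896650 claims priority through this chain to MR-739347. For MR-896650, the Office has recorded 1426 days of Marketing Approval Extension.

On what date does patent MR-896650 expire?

2012-05-21

Earliest priority filing: 28 August 1987.
Base term: 28 August 1987 + 23 years → 28 August 2010.
Marketing Approval Extension: 1426 days claimed exceeds the 632-day cap, so +632 days → 21 May 2012.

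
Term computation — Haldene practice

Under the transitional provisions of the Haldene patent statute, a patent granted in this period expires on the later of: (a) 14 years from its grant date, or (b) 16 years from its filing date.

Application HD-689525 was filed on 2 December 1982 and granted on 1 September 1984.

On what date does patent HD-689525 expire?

1998-12-02

(a) grant + 14 years → 1 September 1998.
(b) filing + 16 years → 2 December 1998.
Later of the two: 2 December 1998.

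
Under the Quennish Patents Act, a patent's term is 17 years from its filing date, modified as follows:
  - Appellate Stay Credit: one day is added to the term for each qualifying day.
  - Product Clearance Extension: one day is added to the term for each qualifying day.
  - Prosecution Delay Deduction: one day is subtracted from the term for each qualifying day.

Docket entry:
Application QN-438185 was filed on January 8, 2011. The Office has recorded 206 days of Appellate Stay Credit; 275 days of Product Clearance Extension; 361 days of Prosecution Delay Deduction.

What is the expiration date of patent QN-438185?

2028-05-07

Base term: filing date + 17 years → 8 January 2028.
Appellate Stay Credit: +206 days → 1 August 2028.
Product Clearance Extension: +275 days → 3 May 2029.
Prosecution Delay Deduction: −361 days → 7 May 2028.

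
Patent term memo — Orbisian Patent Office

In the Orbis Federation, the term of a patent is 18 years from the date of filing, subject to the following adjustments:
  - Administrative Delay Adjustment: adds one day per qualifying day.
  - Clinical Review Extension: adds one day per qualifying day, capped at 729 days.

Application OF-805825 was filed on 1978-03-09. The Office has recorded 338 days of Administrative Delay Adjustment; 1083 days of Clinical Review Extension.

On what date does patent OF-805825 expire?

1999-02-09

Base term: filing date + 18 years → 9 March 1996.
Administrative Delay Adjustment: +338 days → 10 February 1997.
Clinical Review Extension: 1083 days claimed exceeds the 729-day cap, so +729 days → 9 February 1999.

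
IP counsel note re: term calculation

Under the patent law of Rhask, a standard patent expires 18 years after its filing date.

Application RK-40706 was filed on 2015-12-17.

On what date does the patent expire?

2033-12-17

Filing date + 18 years → 17 December 2033.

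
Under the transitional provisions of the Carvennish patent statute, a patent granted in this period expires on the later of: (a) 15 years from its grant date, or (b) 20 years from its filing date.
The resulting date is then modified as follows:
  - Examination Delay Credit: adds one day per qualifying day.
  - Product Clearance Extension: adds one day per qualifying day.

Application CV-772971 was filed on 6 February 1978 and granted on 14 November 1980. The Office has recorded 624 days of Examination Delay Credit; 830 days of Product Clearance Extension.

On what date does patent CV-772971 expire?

2002-01-30

(a) grant + 15 years → 14 November 1995.
(b) filing + 20 years → 6 February 1998.
Later of the two: 6 February 1998.
Examination Delay Credit: +624 days → 23 October 1999.
Product Clearance Extension: +830 days → 30 January 2002.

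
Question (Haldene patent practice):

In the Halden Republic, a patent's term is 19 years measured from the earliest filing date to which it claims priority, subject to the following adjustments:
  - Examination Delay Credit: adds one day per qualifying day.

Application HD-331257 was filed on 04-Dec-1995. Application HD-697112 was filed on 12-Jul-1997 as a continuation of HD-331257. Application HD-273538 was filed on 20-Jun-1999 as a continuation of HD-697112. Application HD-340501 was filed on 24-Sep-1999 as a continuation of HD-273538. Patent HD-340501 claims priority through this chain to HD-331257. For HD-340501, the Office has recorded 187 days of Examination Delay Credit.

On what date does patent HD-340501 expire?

June 9, 2015

Earliest priority filing: 4 December 1995.
Base term: 4 December 1995 + 19 years → 4 December 2014.
Examination Delay Credit: +187 days → 9 June 2015.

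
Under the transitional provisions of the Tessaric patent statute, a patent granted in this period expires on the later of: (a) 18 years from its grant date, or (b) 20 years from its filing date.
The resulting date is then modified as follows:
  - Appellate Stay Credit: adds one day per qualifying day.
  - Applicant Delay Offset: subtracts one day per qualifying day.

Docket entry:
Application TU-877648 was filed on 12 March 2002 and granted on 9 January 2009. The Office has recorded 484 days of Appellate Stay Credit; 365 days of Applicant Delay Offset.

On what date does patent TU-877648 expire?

2027-05-08

(a) grant + 18 years → 9 January 2027.
(b) filing + 20 years → 12 March 2022.
Later of the two: 9 January 2027.
Appellate Stay Credit: +484 days → 7 May 2028.
Applicant Delay Offset: −365 days → 8 May 2027.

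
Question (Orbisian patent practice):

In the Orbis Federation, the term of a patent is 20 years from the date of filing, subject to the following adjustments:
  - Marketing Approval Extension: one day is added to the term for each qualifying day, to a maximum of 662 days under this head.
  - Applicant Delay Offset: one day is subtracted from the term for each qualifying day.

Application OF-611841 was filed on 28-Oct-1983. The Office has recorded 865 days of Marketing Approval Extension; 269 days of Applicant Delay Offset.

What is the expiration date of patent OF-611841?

November 24, 2004

Base term: filing date + 20 years → 28 October 2003.
Marketing Approval Extension: 865 days claimed exceeds the 662-day cap, so +662 days → 20 August 2005.
Applicant Delay Offset: −269 days → 24 November 2004.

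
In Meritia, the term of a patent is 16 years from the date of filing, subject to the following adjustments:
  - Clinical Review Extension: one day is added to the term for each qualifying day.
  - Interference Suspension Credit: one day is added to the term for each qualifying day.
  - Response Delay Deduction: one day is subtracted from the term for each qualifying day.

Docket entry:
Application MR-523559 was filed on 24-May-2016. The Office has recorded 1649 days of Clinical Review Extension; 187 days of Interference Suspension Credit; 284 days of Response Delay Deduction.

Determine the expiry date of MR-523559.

Base term: filing date + 16 years → 24 May 2032.
Clinical Review Extension: +1649 days → 28 November 2036.
Interference Suspension Credit: +187 days → 3 June 2037.
Response Delay Deduction: −284 days → 23 August 2036.

2036-08-23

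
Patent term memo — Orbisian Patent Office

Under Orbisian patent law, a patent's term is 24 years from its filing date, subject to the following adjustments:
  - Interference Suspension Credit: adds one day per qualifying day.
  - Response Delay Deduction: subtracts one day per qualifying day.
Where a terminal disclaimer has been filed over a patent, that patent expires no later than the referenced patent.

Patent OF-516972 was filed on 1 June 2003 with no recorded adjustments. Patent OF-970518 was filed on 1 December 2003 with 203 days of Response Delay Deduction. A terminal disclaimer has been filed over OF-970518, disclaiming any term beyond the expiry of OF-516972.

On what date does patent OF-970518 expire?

2027-05-12

Natural term of OF-970518:
  Base: filing + 24 years → 1 December 2027.
  Response Delay Deduction: −203 days → 12 May 2027.
Expiry of referenced patent OF-516972:
  Base: filing + 24 years → 1 June 2027.
Terminal disclaimer: OF-970518 expires on the earlier of 12 May 2027 and 1 June 2027.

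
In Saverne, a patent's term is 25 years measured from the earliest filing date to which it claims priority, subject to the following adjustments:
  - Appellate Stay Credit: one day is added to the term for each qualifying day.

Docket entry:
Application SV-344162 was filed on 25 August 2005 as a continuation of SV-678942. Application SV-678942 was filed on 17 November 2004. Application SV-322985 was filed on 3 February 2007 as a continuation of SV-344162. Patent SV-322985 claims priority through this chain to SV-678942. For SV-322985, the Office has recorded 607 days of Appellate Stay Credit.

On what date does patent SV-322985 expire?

2031-07-17

Earliest priority filing: 17 November 2004.
Base term: 17 November 2004 + 25 years → 17 November 2029.
Appellate Stay Credit: +607 days → 17 July 2031.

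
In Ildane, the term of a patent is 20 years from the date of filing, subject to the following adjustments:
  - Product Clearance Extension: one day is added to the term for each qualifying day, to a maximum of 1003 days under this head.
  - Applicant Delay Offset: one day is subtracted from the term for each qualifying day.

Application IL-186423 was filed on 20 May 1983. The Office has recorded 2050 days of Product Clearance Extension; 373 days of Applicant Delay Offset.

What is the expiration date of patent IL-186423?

2005-02-08

Base term: filing date + 20 years → 20 May 2003.
Product Clearance Extension: 2050 days claimed exceeds the 1003-day cap, so +1003 days → 16 February 2006.
Applicant Delay Offset: −373 days → 8 February 2005.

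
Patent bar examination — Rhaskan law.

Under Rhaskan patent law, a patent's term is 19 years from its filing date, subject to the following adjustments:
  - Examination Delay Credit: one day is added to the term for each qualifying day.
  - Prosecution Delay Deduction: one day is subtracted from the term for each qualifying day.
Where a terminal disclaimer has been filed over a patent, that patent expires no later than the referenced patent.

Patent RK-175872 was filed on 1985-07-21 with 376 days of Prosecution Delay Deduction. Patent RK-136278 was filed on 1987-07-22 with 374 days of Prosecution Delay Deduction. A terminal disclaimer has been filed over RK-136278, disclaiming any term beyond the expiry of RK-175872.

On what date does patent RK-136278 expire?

Natural term of RK-136278:
  Base: filing + 19 years → 22 July 2006.
  Prosecution Delay Deduction: −374 days → 13 July 2005.
Expiry of referenced patent RK-175872:
  Base: filing + 19 years → 21 July 2004.
  Prosecution Delay Deduction: −376 days → 11 July 2003.
Terminal disclaimer: RK-136278 expires on the earlier of 13 July 2005 and 11 July 2003.

July 11, 2003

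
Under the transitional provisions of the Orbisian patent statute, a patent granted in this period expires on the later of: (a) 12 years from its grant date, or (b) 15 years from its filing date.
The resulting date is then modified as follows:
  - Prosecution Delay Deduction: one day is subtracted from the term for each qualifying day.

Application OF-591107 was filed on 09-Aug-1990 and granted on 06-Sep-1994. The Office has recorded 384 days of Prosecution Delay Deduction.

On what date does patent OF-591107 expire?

(a) grant + 12 years → 6 September 2006.
(b) filing + 15 years → 9 August 2005.
Later of the two: 6 September 2006.
Prosecution Delay Deduction: −384 days → 18 August 2005.

August 18, 2005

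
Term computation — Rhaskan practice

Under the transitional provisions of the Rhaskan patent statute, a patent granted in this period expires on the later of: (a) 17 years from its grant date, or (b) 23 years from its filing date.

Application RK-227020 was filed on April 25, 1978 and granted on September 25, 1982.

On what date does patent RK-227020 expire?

(a) grant + 17 years → 25 September 1999.
(b) filing + 23 years → 25 April 2001.
Later of the two: 25 April 2001.

April 25, 2001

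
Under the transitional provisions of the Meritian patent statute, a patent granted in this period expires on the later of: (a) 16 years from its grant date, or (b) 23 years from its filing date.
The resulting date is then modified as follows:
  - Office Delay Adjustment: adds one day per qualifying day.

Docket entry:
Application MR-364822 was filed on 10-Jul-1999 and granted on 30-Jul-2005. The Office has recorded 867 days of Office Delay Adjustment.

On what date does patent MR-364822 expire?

(a) grant + 16 years → 30 July 2021.
(b) filing + 23 years → 10 July 2022.
Later of the two: 10 July 2022.
Office Delay Adjustment: +867 days → 23 November 2024.

2024-11-23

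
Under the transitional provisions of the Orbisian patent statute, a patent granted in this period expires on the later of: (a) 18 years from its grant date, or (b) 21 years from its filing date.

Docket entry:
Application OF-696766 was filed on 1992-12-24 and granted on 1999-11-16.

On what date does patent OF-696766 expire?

(a) grant + 18 years → 16 November 2017.
(b) filing + 21 years → 24 December 2013.
Later of the two: 16 November 2017.

November 16, 2017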